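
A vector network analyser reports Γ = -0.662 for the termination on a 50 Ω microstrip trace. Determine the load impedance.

Z_L ≈ 10.2 Ω

Z_L = Z_0·(1 + Γ)/(1 − Γ) = 50·(0.338)/(1.66)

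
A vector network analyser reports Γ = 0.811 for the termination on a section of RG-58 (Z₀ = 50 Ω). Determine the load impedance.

Z_L ≈ 479 Ω

Z_L = Z_0·(1 + Γ)/(1 − Γ) = 50·(1.81)/(0.189)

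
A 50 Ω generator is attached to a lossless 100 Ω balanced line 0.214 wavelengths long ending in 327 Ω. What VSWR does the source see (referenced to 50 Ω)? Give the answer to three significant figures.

βl = 2π × 0.214 = 77°
tan(βl) = 4.35
Z_in = Z_0·(Z_L + jZ_0·tanβl)/(Z_0 + jZ_L·tanβl) = 32 − j20.8 Ω
Γ_s = (Z_in − Z_s)/(Z_in + Z_s) = (-18 − j20.8)/(82 − j20.8), |Γ_s| = 0.324
VSWR = (1 + |Γ_s|)/(1 − |Γ_s|)

VSWR ≈ 1.96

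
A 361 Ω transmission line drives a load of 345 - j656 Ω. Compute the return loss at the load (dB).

RL ≈ 3.34 dB

Γ = (-16 − j656)/(706 − j656), |Γ| = 0.681
RL = −20·log₁₀|Γ| = −20·log₁₀(0.681)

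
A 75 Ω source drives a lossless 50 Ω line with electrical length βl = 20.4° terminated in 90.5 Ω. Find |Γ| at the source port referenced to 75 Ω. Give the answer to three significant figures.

tan(βl) = 0.372
Z_in = Z_0·(Z_L + jZ_0·tanβl)/(Z_0 + jZ_L·tanβl) = 70.9 − j29.1 Ω
Γ_s = (Z_in − Z_s)/(Z_in + Z_s) = (-4.11 − j29.1)/(146 − j29.1), |Γ_s| = 0.198

|Γ| ≈ 0.198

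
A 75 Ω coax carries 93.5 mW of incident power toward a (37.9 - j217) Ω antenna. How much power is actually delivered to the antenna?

|Γ| = |(-37.1 − j217)/(112.9 − j217)| = 0.9
|Γ|² = 0.81
P_refl = |Γ|²·P_inc = 75.7 mW, P_del = (1 − |Γ|²)·P_inc = 17.8 mW

P_delivered ≈ 17.8 mW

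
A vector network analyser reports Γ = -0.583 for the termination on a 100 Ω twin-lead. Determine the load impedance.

Z_L ≈ 26.3 Ω

Z_L = Z_0·(1 + Γ)/(1 − Γ) = 100·(0.417)/(1.58)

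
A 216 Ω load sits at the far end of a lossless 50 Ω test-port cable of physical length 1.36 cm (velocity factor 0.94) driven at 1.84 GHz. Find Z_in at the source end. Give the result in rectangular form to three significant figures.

Z_in ≈ 36.3 − j66.7 Ω

λ = v/f = 0.94·c / 1.84 GHz = 0.153 m
βl = 2π·l/λ = 2π × 0.0887 = 31.9°
tan(βl) = tan(31.9°) = 0.624
Z_in = Z_0·(Z_L + jZ_0·tanβl)/(Z_0 + jZ_L·tanβl)
     = 50·(216 + j31.2)/(50 + j135)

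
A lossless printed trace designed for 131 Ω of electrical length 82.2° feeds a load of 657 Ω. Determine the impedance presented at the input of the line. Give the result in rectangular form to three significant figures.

Z_in ≈ 26.6 − j17.2 Ω

tan(βl) = tan(82.2°) = 7.3
Z_in = Z_0·(Z_L + jZ_0·tanβl)/(Z_0 + jZ_L·tanβl)
     = 131·(657 + j956)/(131 + j4800)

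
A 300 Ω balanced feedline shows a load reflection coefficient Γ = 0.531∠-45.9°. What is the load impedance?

Z_L = Z_0·(1 + Γ)/(1 − Γ) = 300·(1.37 − j0.381)/(0.63 + j0.381)

Z_L ≈ 397 − j421 Ω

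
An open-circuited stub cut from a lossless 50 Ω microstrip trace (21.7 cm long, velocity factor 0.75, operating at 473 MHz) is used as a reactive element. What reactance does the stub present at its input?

X_in ≈ 177 Ω (inductive)

λ = v/f = 0.75·c / 473 MHz = 0.476 m
βl = 2π·l/λ = 2π × 0.456 = 164°
tan(βl) = -0.282
For an open-circuited stub, Z_in = −jZ_0·cot(βl) = −jZ_0/tan(βl)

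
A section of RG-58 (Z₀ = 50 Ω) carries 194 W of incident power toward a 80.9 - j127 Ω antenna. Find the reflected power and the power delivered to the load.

P_reflected ≈ 99.6 W; P_delivered ≈ 94.4 W

|Γ| = |(30.9 − j127)/(130.9 − j127)| = 0.717
|Γ|² = 0.514
P_refl = |Γ|²·P_inc = 99.6 W, P_del = (1 − |Γ|²)·P_inc = 94.4 W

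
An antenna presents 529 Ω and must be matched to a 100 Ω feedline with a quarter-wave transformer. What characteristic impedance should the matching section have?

Z_qwt = √(Z_0·R_L) = √(100 × 529) = √52900

Z_qwt ≈ 230 Ω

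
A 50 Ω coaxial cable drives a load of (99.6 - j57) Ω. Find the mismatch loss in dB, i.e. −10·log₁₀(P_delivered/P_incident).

mismatch loss ≈ 1.09 dB

Γ = (49.6 − j57)/(149.6 − j57), |Γ| = 0.472
|Γ|² = 0.223, so P_del/P_inc = 1 − |Γ|² = 0.777
ML = −10·log₁₀(1 − |Γ|²)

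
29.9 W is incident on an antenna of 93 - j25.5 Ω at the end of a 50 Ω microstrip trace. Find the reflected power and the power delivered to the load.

P_reflected ≈ 3.54 W; P_delivered ≈ 26.4 W

|Γ| = |(43 − j25.5)/(143 − j25.5)| = 0.344
|Γ|² = 0.118
P_refl = |Γ|²·P_inc = 3.54 W, P_del = (1 − |Γ|²)·P_inc = 26.4 W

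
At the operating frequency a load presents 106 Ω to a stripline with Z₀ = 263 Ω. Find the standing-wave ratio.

For a purely resistive load, VSWR = R_L/Z_0 or Z_0/R_L (whichever > 1) = 263/106

VSWR ≈ 2.48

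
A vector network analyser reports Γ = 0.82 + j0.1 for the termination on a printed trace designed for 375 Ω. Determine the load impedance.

Z_L ≈ 2810 + j1770 Ω

Z_L = Z_0·(1 + Γ)/(1 − Γ) = 375·(1.82 + j0.1)/(0.18 − j0.1)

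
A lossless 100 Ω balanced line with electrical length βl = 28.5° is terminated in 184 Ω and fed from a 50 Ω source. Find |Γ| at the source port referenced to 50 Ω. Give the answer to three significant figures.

|Γ| ≈ 0.523

tan(βl) = 0.543
Z_in = Z_0·(Z_L + jZ_0·tanβl)/(Z_0 + jZ_L·tanβl) = 119 − j64.8 Ω
Γ_s = (Z_in − Z_s)/(Z_in + Z_s) = (69.2 − j64.8)/(169 − j64.8), |Γ_s| = 0.523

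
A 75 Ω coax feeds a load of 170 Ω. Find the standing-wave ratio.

For a purely resistive load, VSWR = R_L/Z_0 or Z_0/R_L (whichever > 1) = 170/75

VSWR ≈ 2.27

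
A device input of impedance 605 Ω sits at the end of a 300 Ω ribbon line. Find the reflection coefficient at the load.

Γ = 0.337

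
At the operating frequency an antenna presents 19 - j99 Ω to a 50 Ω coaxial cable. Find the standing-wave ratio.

VSWR ≈ 13.3

Γ = (Z_L − Z_0)/(Z_L + Z_0) = (-31 − j99)/(69 − j99)
|Γ| = 104/121 = 0.86
VSWR = (1 + |Γ|)/(1 − |Γ|) = 1.86/0.14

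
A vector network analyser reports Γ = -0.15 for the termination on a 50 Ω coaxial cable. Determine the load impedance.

Z_L ≈ 37 Ω

Z_L = Z_0·(1 + Γ)/(1 − Γ) = 50·(0.85)/(1.15)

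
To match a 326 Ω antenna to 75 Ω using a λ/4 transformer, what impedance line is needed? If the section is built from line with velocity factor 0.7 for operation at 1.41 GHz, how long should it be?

Z_qwt ≈ 156 Ω; length ≈ 3.72 cm

Z_qwt = √(Z_0·R_L) = √(75 × 326) = √24450
λ = 0.7·c/f = 0.149 m, so l = λ/4 = 0.0372 m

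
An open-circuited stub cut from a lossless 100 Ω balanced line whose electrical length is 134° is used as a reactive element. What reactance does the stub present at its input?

X_in ≈ 96.6 Ω (inductive)

tan(βl) = -1.04
For an open-circuited stub, Z_in = −jZ_0·cot(βl) = −jZ_0/tan(βl)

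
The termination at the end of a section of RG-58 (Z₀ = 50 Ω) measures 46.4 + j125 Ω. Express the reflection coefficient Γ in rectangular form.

Γ ≈ 0.613 + j0.502

Γ = (Z_L − Z_0)/(Z_L + Z_0) = (-3.6 + j125)/(96.4 + j125)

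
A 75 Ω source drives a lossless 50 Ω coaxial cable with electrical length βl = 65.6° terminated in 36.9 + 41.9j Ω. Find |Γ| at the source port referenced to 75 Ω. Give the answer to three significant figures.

tan(βl) = 2.2
Z_in = Z_0·(Z_L + jZ_0·tanβl)/(Z_0 + jZ_L·tanβl) = 64.3 − j56.2 Ω
Γ_s = (Z_in − Z_s)/(Z_in + Z_s) = (-10.7 − j56.2)/(139 − j56.2), |Γ_s| = 0.381

|Γ| ≈ 0.381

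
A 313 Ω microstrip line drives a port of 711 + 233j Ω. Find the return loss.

Γ = (398 + j233)/(1024 + j233), |Γ| = 0.439
RL = −20·log₁₀|Γ| = −20·log₁₀(0.439)

RL ≈ 7.15 dB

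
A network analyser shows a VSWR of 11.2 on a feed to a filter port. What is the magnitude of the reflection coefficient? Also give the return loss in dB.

|Γ| ≈ 0.836; return loss ≈ 1.56 dB

|Γ| = (S − 1)/(S + 1) = (11.2 − 1)/(11.2 + 1) = 10.2/12.2
RL = −20·log₁₀|Γ| = −20·log₁₀(0.836)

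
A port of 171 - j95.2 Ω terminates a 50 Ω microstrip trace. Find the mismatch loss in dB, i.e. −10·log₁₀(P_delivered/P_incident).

mismatch loss ≈ 2.29 dB

Γ = (121 − j95.2)/(221 − j95.2), |Γ| = 0.64
|Γ|² = 0.409, so P_del/P_inc = 1 − |Γ|² = 0.591
ML = −10·log₁₀(1 − |Γ|²)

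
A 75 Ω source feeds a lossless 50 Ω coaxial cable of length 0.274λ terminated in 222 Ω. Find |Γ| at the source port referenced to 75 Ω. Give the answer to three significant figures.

|Γ| ≈ 0.736

βl = 2π × 0.274 = 98.6°
tan(βl) = -6.58
Z_in = Z_0·(Z_L + jZ_0·tanβl)/(Z_0 + jZ_L·tanβl) = 11.5 + j7.2 Ω
Γ_s = (Z_in − Z_s)/(Z_in + Z_s) = (-63.5 + j7.2)/(86.5 + j7.2), |Γ_s| = 0.736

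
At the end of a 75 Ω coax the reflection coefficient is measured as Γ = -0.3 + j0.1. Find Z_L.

Z_L ≈ 39.7 + j8.82 Ω

Z_L = Z_0·(1 + Γ)/(1 − Γ) = 75·(0.7 + j0.1)/(1.3 − j0.1)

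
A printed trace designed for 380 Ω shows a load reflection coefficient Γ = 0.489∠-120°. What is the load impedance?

Z_L ≈ 167 − j186 Ω

Z_L = Z_0·(1 + Γ)/(1 − Γ) = 380·(0.756 − j0.423)/(1.24 + j0.423)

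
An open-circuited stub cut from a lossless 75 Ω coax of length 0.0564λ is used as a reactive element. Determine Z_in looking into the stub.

βl = 2π × 0.0564 = 20.3°
tan(βl) = 0.37
For an open-circuited stub, Z_in = −jZ_0·cot(βl) = −jZ_0/tan(βl)

Z_in ≈ −j203 Ω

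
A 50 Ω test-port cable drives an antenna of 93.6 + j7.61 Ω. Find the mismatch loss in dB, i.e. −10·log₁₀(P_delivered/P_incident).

mismatch loss ≈ 0.432 dB

Γ = (43.6 + j7.61)/(143.6 + j7.61), |Γ| = 0.308
|Γ|² = 0.0947, so P_del/P_inc = 1 − |Γ|² = 0.905
ML = −10·log₁₀(1 − |Γ|²)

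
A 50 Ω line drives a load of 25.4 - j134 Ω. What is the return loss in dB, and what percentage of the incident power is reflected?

RL ≈ 1.05 dB; 78.5% of incident power reflected

Γ = (-24.6 − j134)/(75.4 − j134), |Γ| = 0.886
RL = −20·log₁₀(0.886) = 1.05 dB
P_refl/P_inc = |Γ|² = 0.785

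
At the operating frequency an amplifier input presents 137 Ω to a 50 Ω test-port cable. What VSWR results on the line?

VSWR ≈ 2.74

For a purely resistive load, VSWR = R_L/Z_0 or Z_0/R_L (whichever > 1) = 137/50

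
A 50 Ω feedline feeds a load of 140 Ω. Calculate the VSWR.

VSWR ≈ 2.8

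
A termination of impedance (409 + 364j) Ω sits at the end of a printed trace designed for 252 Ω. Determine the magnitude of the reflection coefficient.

|Γ| ≈ 0.525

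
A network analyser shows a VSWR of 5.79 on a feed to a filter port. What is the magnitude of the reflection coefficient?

|Γ| = (S − 1)/(S + 1) = (5.79 − 1)/(5.79 + 1) = 4.79/6.79

|Γ| ≈ 0.705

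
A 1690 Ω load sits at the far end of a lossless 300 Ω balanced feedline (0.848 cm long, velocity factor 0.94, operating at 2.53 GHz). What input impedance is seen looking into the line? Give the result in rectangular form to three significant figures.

λ = v/f = 0.94·c / 2.53 GHz = 0.111 m
βl = 2π·l/λ = 2π × 0.0761 = 27.4°
tan(βl) = tan(27.4°) = 0.518
Z_in = Z_0·(Z_L + jZ_0·tanβl)/(Z_0 + jZ_L·tanβl)
     = 300·(1690 + j155)/(300 + j876)

Z_in ≈ 225 − j502 Ω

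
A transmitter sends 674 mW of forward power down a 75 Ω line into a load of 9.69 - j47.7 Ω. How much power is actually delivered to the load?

|Γ| = |(-65.31 − j47.7)/(84.69 − j47.7)| = 0.832
|Γ|² = 0.692
P_refl = |Γ|²·P_inc = 467 mW, P_del = (1 − |Γ|²)·P_inc = 207 mW

P_delivered ≈ 207 mW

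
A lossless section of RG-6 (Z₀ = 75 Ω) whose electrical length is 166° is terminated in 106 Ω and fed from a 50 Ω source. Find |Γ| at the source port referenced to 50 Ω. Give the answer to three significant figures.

|Γ| ≈ 0.35

tan(βl) = -0.249
Z_in = Z_0·(Z_L + jZ_0·tanβl)/(Z_0 + jZ_L·tanβl) = 100 + j16.6 Ω
Γ_s = (Z_in − Z_s)/(Z_in + Z_s) = (50.2 + j16.6)/(150 + j16.6), |Γ_s| = 0.35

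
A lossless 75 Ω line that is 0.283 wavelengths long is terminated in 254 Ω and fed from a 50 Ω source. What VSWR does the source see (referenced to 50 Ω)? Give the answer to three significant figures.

VSWR ≈ 2.39

βl = 2π × 0.283 = 102°
tan(βl) = -4.75
Z_in = Z_0·(Z_L + jZ_0·tanβl)/(Z_0 + jZ_L·tanβl) = 23 + j14.3 Ω
Γ_s = (Z_in − Z_s)/(Z_in + Z_s) = (-27 + j14.3)/(73 + j14.3), |Γ_s| = 0.41
VSWR = (1 + |Γ_s|)/(1 − |Γ_s|)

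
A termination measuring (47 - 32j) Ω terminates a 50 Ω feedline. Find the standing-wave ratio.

VSWR ≈ 1.92

Γ = (Z_L − Z_0)/(Z_L + Z_0) = (-3 − j32)/(97 − j32)
|Γ| = 32.1/102 = 0.315
VSWR = (1 + |Γ|)/(1 − |Γ|) = 1.31/0.685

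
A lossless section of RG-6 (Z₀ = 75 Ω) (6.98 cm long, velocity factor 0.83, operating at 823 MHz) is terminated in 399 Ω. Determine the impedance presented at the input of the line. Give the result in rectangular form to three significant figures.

λ = v/f = 0.83·c / 823 MHz = 0.303 m
βl = 2π·l/λ = 2π × 0.231 = 83.1°
tan(βl) = tan(83.1°) = 8.21
Z_in = Z_0·(Z_L + jZ_0·tanβl)/(Z_0 + jZ_L·tanβl)
     = 75·(399 + j616)/(75 + j3270)

Z_in ≈ 14.3 − j8.81 Ω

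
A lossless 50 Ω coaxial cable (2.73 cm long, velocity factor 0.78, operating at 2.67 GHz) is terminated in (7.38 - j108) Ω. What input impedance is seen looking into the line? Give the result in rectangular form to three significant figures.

λ = v/f = 0.78·c / 2.67 GHz = 0.0876 m
βl = 2π·l/λ = 2π × 0.311 = 112°
tan(βl) = tan(112°) = -2.46
Z_in = Z_0·(Z_L + jZ_0·tanβl)/(Z_0 + jZ_L·tanβl)
     = 50·(7.38 − j231)/(-215 − j18.1)

Z_in ≈ 2.78 + j53.4 Ω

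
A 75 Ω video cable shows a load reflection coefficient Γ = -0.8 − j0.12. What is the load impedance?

Z_L ≈ 7.96 − j5.53 Ω

Z_L = Z_0·(1 + Γ)/(1 − Γ) = 75·(0.2 − j0.12)/(1.8 + j0.12)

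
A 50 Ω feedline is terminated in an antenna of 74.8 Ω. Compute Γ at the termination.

Γ = (Z_L − Z_0)/(Z_L + Z_0) = (74.8 − 50)/(74.8 + 50) = 24.8/124.8

Γ = 0.199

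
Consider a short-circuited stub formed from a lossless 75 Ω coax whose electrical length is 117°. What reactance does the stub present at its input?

X_in ≈ -147 Ω (capacitive)

tan(βl) = -1.96
For a short-circuited stub, Z_in = jZ_0·tan(βl)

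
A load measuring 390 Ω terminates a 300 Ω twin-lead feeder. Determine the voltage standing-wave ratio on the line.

VSWR ≈ 1.3

Γ = (390 − 300)/(390 + 300) = 0.13
VSWR = (1 + 0.13)/(1 − 0.13)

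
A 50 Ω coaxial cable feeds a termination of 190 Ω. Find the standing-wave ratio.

VSWR ≈ 3.8

For a purely resistive load, VSWR = R_L/Z_0 or Z_0/R_L (whichever > 1) = 190/50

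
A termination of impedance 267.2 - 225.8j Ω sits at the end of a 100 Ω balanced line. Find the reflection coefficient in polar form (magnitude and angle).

Γ = (Z_L − Z_0)/(Z_L + Z_0) = (167.2 − j225.8)/(367.2 − j225.8)
|Γ| = 281/431 = 0.652

Γ ≈ 0.652 ∠ -21.9°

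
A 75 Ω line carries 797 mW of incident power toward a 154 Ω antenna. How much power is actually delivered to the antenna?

Γ = (154 − 75)/(154 + 75) = 0.345
|Γ|² = 0.119
P_refl = |Γ|²·P_inc = 94.9 mW, P_del = (1 − |Γ|²)·P_inc = 702 mW

P_delivered ≈ 702 mW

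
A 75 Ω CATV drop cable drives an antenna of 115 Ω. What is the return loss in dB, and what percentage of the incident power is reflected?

Γ = (115 − 75)/(115 + 75) = 0.211
RL = −20·log₁₀(0.211) = 13.5 dB
P_refl/P_inc = |Γ|² = 0.0443

RL ≈ 13.5 dB; 4.43% of incident power reflected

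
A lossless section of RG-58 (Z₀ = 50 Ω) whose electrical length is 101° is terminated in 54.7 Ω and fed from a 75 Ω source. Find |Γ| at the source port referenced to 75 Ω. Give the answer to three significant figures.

tan(βl) = -5.14
Z_in = Z_0·(Z_L + jZ_0·tanβl)/(Z_0 + jZ_L·tanβl) = 46 + j1.55 Ω
Γ_s = (Z_in − Z_s)/(Z_in + Z_s) = (-29 + j1.55)/(121 + j1.55), |Γ_s| = 0.24

|Γ| ≈ 0.24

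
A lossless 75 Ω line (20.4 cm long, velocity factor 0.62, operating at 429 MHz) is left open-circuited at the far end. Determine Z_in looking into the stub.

λ = v/f = 0.62·c / 429 MHz = 0.434 m
βl = 2π·l/λ = 2π × 0.471 = 169°
tan(βl) = -0.187
For an open-circuited stub, Z_in = −jZ_0·cot(βl) = −jZ_0/tan(βl)

Z_in ≈ +j400 Ω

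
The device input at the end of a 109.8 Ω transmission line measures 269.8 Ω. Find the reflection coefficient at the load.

Γ = 0.421

Γ = (Z_L − Z_0)/(Z_L + Z_0) = (269.8 − 109.8)/(269.8 + 109.8) = 160/379.6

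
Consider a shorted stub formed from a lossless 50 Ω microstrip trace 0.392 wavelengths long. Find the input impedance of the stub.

Z_in ≈ −j40.3 Ω

βl = 2π × 0.392 = 141°
tan(βl) = -0.806
For a shorted stub, Z_in = jZ_0·tan(βl)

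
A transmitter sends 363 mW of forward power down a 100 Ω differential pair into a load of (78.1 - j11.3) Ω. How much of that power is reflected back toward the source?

P_reflected ≈ 6.92 mW

|Γ| = |(-21.9 − j11.3)/(178.1 − j11.3)| = 0.138
|Γ|² = 0.0191
P_refl = |Γ|²·P_inc = 6.92 mW, P_del = (1 − |Γ|²)·P_inc = 356 mW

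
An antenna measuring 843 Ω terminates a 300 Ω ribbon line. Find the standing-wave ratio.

For a purely resistive load, VSWR = R_L/Z_0 or Z_0/R_L (whichever > 1) = 843/300

VSWR ≈ 2.81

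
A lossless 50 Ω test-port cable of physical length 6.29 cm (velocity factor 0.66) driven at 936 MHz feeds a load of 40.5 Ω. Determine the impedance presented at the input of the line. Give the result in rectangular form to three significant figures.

λ = v/f = 0.66·c / 936 MHz = 0.212 m
βl = 2π·l/λ = 2π × 0.297 = 107°
tan(βl) = tan(107°) = -3.26
Z_in = Z_0·(Z_L + jZ_0·tanβl)/(Z_0 + jZ_L·tanβl)
     = 50·(40.5 − j163)/(50 − j132)

Z_in ≈ 59.1 − j7.03 Ω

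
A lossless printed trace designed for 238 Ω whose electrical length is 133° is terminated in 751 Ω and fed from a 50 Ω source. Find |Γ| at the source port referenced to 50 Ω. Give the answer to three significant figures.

|Γ| ≈ 0.779

tan(βl) = -1.07
Z_in = Z_0·(Z_L + jZ_0·tanβl)/(Z_0 + jZ_L·tanβl) = 130 + j184 Ω
Γ_s = (Z_in − Z_s)/(Z_in + Z_s) = (79.7 + j184)/(180 + j184), |Γ_s| = 0.779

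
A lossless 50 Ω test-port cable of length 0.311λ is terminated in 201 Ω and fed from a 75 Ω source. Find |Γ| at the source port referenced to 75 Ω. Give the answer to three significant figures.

βl = 2π × 0.311 = 112°
tan(βl) = -2.48
Z_in = Z_0·(Z_L + jZ_0·tanβl)/(Z_0 + jZ_L·tanβl) = 14.3 + j18.7 Ω
Γ_s = (Z_in − Z_s)/(Z_in + Z_s) = (-60.7 + j18.7)/(89.3 + j18.7), |Γ_s| = 0.696

|Γ| ≈ 0.696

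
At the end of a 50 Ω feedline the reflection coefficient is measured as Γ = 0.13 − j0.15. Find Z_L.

Z_L = Z_0·(1 + Γ)/(1 − Γ) = 50·(1.13 − j0.15)/(0.87 + j0.15)

Z_L ≈ 61.6 − j19.2 Ω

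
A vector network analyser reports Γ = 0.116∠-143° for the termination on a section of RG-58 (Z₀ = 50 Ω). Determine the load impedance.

Z_L = Z_0·(1 + Γ)/(1 − Γ) = 50·(0.907 − j0.0698)/(1.09 + j0.0698)

Z_L ≈ 41.1 − j5.82 Ω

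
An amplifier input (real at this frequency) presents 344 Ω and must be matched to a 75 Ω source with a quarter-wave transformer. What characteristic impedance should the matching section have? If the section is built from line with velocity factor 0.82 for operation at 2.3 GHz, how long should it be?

Z_qwt ≈ 161 Ω; length ≈ 2.67 cm

Z_qwt = √(Z_0·R_L) = √(75 × 344) = √25800
λ = 0.82·c/f = 0.107 m, so l = λ/4 = 0.0267 m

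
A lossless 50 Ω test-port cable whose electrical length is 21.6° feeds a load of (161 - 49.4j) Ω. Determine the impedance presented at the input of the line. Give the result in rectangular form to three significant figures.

tan(βl) = tan(21.6°) = 0.396
Z_in = Z_0·(Z_L + jZ_0·tanβl)/(Z_0 + jZ_L·tanβl)
     = 50·(161 − j29.6)/(69.6 + j63.7)

Z_in ≈ 52.3 − j69.2 Ω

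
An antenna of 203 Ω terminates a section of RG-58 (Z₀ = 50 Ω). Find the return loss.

Γ = (203 − 50)/(203 + 50) = 0.605
RL = −20·log₁₀|Γ| = −20·log₁₀(0.605)

RL ≈ 4.37 dB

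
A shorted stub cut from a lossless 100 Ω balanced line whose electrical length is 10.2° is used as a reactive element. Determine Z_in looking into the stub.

tan(βl) = 0.18
For a shorted stub, Z_in = jZ_0·tan(βl)

Z_in ≈ +j18 Ω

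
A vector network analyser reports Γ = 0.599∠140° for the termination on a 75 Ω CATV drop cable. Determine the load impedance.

Z_L ≈ 21.1 + j25.4 Ω

Z_L = Z_0·(1 + Γ)/(1 − Γ) = 75·(0.541 + j0.385)/(1.46 − j0.385)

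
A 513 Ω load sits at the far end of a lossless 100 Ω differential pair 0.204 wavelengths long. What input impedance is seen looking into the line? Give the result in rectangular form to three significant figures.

Z_in ≈ 21.1 − j28.5 Ω

βl = 2π × 0.204 = 73.4°
tan(βl) = tan(73.4°) = 3.36
Z_in = Z_0·(Z_L + jZ_0·tanβl)/(Z_0 + jZ_L·tanβl)
     = 100·(513 + j336)/(100 + j1730)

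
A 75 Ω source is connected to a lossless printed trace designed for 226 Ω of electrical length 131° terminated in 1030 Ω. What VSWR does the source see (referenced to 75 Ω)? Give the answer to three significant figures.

tan(βl) = -1.15
Z_in = Z_0·(Z_L + jZ_0·tanβl)/(Z_0 + jZ_L·tanβl) = 84 + j180 Ω
Γ_s = (Z_in − Z_s)/(Z_in + Z_s) = (9 + j180)/(159 + j180), |Γ_s| = 0.751
VSWR = (1 + |Γ_s|)/(1 − |Γ_s|)

VSWR ≈ 7.04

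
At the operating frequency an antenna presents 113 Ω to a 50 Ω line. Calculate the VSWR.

For a purely resistive load, VSWR = R_L/Z_0 or Z_0/R_L (whichever > 1) = 113/50

VSWR ≈ 2.26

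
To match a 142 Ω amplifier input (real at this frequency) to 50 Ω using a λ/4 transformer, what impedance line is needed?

Z_qwt ≈ 84.3 Ω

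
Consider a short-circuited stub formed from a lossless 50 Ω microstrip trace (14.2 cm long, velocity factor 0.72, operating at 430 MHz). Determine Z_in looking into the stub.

Z_in ≈ −j240 Ω

λ = v/f = 0.72·c / 430 MHz = 0.502 m
βl = 2π·l/λ = 2π × 0.283 = 102°
tan(βl) = -4.8
For a short-circuited stub, Z_in = jZ_0·tan(βl)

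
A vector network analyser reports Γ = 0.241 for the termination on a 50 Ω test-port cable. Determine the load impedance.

Z_L ≈ 81.8 Ω

Z_L = Z_0·(1 + Γ)/(1 − Γ) = 50·(1.24)/(0.759)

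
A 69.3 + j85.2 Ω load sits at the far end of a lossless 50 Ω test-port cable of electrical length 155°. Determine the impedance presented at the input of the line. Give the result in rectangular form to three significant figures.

Z_in ≈ 23.2 + j42.8 Ω

tan(βl) = tan(155°) = -0.466
Z_in = Z_0·(Z_L + jZ_0·tanβl)/(Z_0 + jZ_L·tanβl)
     = 50·(69.3 + j61.9)/(89.7 − j32.3)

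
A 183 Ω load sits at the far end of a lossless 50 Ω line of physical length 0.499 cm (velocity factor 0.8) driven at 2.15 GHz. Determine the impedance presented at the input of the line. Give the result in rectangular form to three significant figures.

Z_in ≈ 93.7 − j84.5 Ω

λ = v/f = 0.8·c / 2.15 GHz = 0.112 m
βl = 2π·l/λ = 2π × 0.0447 = 16.1°
tan(βl) = tan(16.1°) = 0.288
Z_in = Z_0·(Z_L + jZ_0·tanβl)/(Z_0 + jZ_L·tanβl)
     = 50·(183 + j14.4)/(50 + j52.8)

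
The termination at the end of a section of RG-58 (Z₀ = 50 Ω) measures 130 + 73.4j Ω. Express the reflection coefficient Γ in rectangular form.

Γ ≈ 0.524 + j0.194

Γ = (Z_L − Z_0)/(Z_L + Z_0) = (80 + j73.4)/(180 + j73.4)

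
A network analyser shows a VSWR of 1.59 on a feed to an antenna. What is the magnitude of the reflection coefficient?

|Γ| ≈ 0.228

|Γ| = (S − 1)/(S + 1) = (1.59 − 1)/(1.59 + 1) = 0.59/2.59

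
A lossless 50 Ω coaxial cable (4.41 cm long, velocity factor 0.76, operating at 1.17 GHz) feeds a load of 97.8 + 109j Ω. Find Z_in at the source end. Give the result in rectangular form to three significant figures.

λ = v/f = 0.76·c / 1.17 GHz = 0.195 m
βl = 2π·l/λ = 2π × 0.226 = 81.5°
tan(βl) = tan(81.5°) = 6.67
Z_in = Z_0·(Z_L + jZ_0·tanβl)/(Z_0 + jZ_L·tanβl)
     = 50·(97.8 + j442)/(-677 + j652)

Z_in ≈ 12.6 − j20.6 Ω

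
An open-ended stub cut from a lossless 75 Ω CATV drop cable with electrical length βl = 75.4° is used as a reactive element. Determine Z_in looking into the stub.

Z_in ≈ −j19.5 Ω

tan(βl) = 3.84
For an open-ended stub, Z_in = −jZ_0·cot(βl) = −jZ_0/tan(βl)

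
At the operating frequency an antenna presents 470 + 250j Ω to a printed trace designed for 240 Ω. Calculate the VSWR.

Γ = (Z_L − Z_0)/(Z_L + Z_0) = (230 + j250)/(710 + j250)
|Γ| = 340/753 = 0.451
VSWR = (1 + |Γ|)/(1 − |Γ|) = 1.45/0.549

VSWR ≈ 2.64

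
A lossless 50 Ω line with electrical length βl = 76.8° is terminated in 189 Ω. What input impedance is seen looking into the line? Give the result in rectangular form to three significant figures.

Z_in ≈ 13.9 − j10.9 Ω

tan(βl) = tan(76.8°) = 4.26
Z_in = Z_0·(Z_L + jZ_0·tanβl)/(Z_0 + jZ_L·tanβl)
     = 50·(189 + j213)/(50 + j806)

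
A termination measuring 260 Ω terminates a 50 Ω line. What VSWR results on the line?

VSWR ≈ 5.2

For a purely resistive load, VSWR = R_L/Z_0 or Z_0/R_L (whichever > 1) = 260/50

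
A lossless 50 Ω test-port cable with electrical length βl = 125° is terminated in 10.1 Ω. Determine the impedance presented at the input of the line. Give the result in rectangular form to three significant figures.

tan(βl) = tan(125°) = -1.43
Z_in = Z_0·(Z_L + jZ_0·tanβl)/(Z_0 + jZ_L·tanβl)
     = 50·(10.1 − j71.4)/(50 − j14.4)

Z_in ≈ 28.3 − j63.2 Ω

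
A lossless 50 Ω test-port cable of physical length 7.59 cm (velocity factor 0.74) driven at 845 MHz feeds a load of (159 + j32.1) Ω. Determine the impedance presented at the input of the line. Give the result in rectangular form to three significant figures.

λ = v/f = 0.74·c / 845 MHz = 0.263 m
βl = 2π·l/λ = 2π × 0.289 = 104°
tan(βl) = tan(104°) = -4.01
Z_in = Z_0·(Z_L + jZ_0·tanβl)/(Z_0 + jZ_L·tanβl)
     = 50·(159 − j168)/(179 − j638)

Z_in ≈ 15.5 + j8.13 Ω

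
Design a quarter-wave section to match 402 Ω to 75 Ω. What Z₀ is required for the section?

Z_qwt ≈ 174 Ω

Z_qwt = √(Z_0·R_L) = √(75 × 402) = √30150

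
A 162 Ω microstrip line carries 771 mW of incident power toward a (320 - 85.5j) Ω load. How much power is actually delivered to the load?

P_delivered ≈ 667 mW

|Γ| = |(158 − j85.5)/(482 − j85.5)| = 0.367
|Γ|² = 0.135
P_refl = |Γ|²·P_inc = 104 mW, P_del = (1 − |Γ|²)·P_inc = 667 mW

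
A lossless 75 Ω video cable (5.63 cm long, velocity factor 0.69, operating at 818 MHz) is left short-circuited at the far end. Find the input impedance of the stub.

Z_in ≈ +j429 Ω

λ = v/f = 0.69·c / 818 MHz = 0.253 m
βl = 2π·l/λ = 2π × 0.222 = 80.1°
tan(βl) = 5.73
For a short-circuited stub, Z_in = jZ_0·tan(βl)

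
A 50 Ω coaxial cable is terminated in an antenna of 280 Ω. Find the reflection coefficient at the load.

Γ = (Z_L − Z_0)/(Z_L + Z_0) = (280 − 50)/(280 + 50) = 230/330

Γ = 0.697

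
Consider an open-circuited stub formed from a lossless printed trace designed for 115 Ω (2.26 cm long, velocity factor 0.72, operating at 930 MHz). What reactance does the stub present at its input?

λ = v/f = 0.72·c / 930 MHz = 0.232 m
βl = 2π·l/λ = 2π × 0.0973 = 35°
tan(βl) = 0.701
For an open-circuited stub, Z_in = −jZ_0·cot(βl) = −jZ_0/tan(βl)

X_in ≈ -164 Ω (capacitive)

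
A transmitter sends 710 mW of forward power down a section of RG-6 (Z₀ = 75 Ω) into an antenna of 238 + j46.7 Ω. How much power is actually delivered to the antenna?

P_delivered ≈ 506 mW

|Γ| = |(163 + j46.7)/(313 + j46.7)| = 0.536
|Γ|² = 0.287
P_refl = |Γ|²·P_inc = 204 mW, P_del = (1 − |Γ|²)·P_inc = 506 mW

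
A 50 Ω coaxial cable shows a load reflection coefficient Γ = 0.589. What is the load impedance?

Z_L ≈ 193 Ω

Z_L = Z_0·(1 + Γ)/(1 − Γ) = 50·(1.59)/(0.411)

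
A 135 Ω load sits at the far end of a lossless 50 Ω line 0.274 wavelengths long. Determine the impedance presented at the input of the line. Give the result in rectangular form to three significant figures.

βl = 2π × 0.274 = 98.6°
tan(βl) = tan(98.6°) = -6.58
Z_in = Z_0·(Z_L + jZ_0·tanβl)/(Z_0 + jZ_L·tanβl)
     = 50·(135 − j329)/(50 − j888)

Z_in ≈ 18.9 + j6.53 Ω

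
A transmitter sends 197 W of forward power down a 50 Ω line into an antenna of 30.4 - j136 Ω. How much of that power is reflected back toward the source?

|Γ| = |(-19.6 − j136)/(80.4 − j136)| = 0.87
|Γ|² = 0.756
P_refl = |Γ|²·P_inc = 149 W, P_del = (1 − |Γ|²)·P_inc = 48 W

P_reflected ≈ 149 W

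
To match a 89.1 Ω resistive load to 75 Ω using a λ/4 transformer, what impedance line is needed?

Z_qwt ≈ 81.7 Ω

Z_qwt = √(Z_0·R_L) = √(75 × 89.1) = √6682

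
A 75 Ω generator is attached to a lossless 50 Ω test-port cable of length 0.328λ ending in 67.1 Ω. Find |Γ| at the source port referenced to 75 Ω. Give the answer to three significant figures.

βl = 2π × 0.328 = 118°
tan(βl) = -1.87
Z_in = Z_0·(Z_L + jZ_0·tanβl)/(Z_0 + jZ_L·tanβl) = 41.3 + j10.2 Ω
Γ_s = (Z_in − Z_s)/(Z_in + Z_s) = (-33.7 + j10.2)/(116 + j10.2), |Γ_s| = 0.301

|Γ| ≈ 0.301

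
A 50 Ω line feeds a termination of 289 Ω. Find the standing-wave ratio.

VSWR ≈ 5.78

Γ = (289 − 50)/(289 + 50) = 0.705
VSWR = (1 + 0.705)/(1 − 0.705)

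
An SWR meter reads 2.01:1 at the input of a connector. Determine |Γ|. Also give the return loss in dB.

|Γ| = (S − 1)/(S + 1) = (2.01 − 1)/(2.01 + 1) = 1.01/3.01
RL = −20·log₁₀|Γ| = −20·log₁₀(0.336)

|Γ| ≈ 0.336; return loss ≈ 9.48 dB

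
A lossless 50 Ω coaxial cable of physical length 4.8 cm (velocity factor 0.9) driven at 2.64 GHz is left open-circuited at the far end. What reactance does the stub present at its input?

X_in ≈ 256 Ω (inductive)

λ = v/f = 0.9·c / 2.64 GHz = 0.102 m
βl = 2π·l/λ = 2π × 0.469 = 169°
tan(βl) = -0.195
For an open-circuited stub, Z_in = −jZ_0·cot(βl) = −jZ_0/tan(βl)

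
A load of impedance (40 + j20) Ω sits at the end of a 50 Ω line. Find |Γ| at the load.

|Γ| ≈ 0.243

Γ = (Z_L − Z_0)/(Z_L + Z_0) = (-10 + j20)/(90 + j20)
|Γ| = 22.4/92.2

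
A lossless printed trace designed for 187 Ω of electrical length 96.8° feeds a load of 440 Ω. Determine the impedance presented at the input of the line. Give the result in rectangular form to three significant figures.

Z_in ≈ 80.4 + j18.2 Ω

tan(βl) = tan(96.8°) = -8.39
Z_in = Z_0·(Z_L + jZ_0·tanβl)/(Z_0 + jZ_L·tanβl)
     = 187·(440 − j1570)/(187 − j3690)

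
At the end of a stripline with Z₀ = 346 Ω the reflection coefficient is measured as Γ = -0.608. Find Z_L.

Z_L ≈ 84.3 Ω

Z_L = Z_0·(1 + Γ)/(1 − Γ) = 346·(0.392)/(1.61)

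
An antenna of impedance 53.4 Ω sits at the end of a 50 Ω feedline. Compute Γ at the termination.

Γ = (Z_L − Z_0)/(Z_L + Z_0) = (53.4 − 50)/(53.4 + 50) = 3.4/103.4

Γ = 0.0329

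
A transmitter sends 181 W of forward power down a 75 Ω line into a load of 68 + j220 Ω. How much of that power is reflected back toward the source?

|Γ| = |(-7 + j220)/(143 + j220)| = 0.839
|Γ|² = 0.704
P_refl = |Γ|²·P_inc = 127 W, P_del = (1 − |Γ|²)·P_inc = 53.6 W

P_reflected ≈ 127 W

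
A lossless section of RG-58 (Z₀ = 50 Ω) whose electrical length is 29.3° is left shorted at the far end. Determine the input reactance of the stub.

tan(βl) = 0.561
For a shorted stub, Z_in = jZ_0·tan(βl)

X_in ≈ 28.1 Ω (inductive)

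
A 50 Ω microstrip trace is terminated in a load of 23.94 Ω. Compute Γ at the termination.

Γ = (Z_L − Z_0)/(Z_L + Z_0) = (23.94 − 50)/(23.94 + 50) = -26.06/73.94

Γ = -0.352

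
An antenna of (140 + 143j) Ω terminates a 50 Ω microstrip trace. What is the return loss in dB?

Γ = (90 + j143)/(190 + j143), |Γ| = 0.711
RL = −20·log₁₀|Γ| = −20·log₁₀(0.711)

RL ≈ 2.97 dB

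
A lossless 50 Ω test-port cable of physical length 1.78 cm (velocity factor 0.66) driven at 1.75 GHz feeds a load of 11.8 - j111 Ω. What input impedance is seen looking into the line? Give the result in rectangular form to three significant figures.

λ = v/f = 0.66·c / 1.75 GHz = 0.113 m
βl = 2π·l/λ = 2π × 0.157 = 56.6°
tan(βl) = tan(56.6°) = 1.52
Z_in = Z_0·(Z_L + jZ_0·tanβl)/(Z_0 + jZ_L·tanβl)
     = 50·(11.8 − j35.1)/(219 + j17.9)

Z_in ≈ 2.03 − j8.19 Ω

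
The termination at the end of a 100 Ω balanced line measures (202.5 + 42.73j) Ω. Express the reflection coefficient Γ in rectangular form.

Γ = (Z_L − Z_0)/(Z_L + Z_0) = (102.5 + j42.73)/(302.5 + j42.73)

Γ ≈ 0.352 + j0.0916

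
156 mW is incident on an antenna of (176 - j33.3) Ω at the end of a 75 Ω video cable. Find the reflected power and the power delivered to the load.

P_reflected ≈ 27.5 mW; P_delivered ≈ 128 mW

|Γ| = |(101 − j33.3)/(251 − j33.3)| = 0.42
|Γ|² = 0.176
P_refl = |Γ|²·P_inc = 27.5 mW, P_del = (1 − |Γ|²)·P_inc = 128 mW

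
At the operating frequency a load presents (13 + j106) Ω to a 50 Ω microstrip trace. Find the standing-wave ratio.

Γ = (Z_L − Z_0)/(Z_L + Z_0) = (-37 + j106)/(63 + j106)
|Γ| = 112/123 = 0.91
VSWR = (1 + |Γ|)/(1 − |Γ|) = 1.91/0.0895

VSWR ≈ 21.3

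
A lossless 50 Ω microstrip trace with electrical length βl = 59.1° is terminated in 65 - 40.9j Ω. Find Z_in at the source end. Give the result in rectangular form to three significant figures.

tan(βl) = tan(59.1°) = 1.67
Z_in = Z_0·(Z_L + jZ_0·tanβl)/(Z_0 + jZ_L·tanβl)
     = 50·(65 + j42.6)/(118 + j109)

Z_in ≈ 23.9 − j3.9 Ω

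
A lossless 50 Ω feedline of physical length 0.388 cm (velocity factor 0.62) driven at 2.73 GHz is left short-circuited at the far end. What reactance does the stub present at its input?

λ = v/f = 0.62·c / 2.73 GHz = 0.0681 m
βl = 2π·l/λ = 2π × 0.0569 = 20.5°
tan(βl) = 0.374
For a short-circuited stub, Z_in = jZ_0·tan(βl)

X_in ≈ 18.7 Ω (inductive)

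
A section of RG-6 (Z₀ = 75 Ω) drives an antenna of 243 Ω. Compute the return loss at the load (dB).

Γ = (243 − 75)/(243 + 75) = 0.528
RL = −20·log₁₀|Γ| = −20·log₁₀(0.528)

RL ≈ 5.54 dB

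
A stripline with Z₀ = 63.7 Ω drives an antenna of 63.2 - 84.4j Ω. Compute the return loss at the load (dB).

Γ = (-0.5 − j84.4)/(126.9 − j84.4), |Γ| = 0.554
RL = −20·log₁₀|Γ| = −20·log₁₀(0.554)

RL ≈ 5.13 dB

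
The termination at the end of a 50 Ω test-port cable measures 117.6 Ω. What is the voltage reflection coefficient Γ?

Γ = 0.403

Γ = (Z_L − Z_0)/(Z_L + Z_0) = (117.6 − 50)/(117.6 + 50) = 67.6/167.6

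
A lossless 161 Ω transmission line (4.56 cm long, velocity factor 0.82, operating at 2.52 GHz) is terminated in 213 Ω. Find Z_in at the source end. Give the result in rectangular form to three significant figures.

λ = v/f = 0.82·c / 2.52 GHz = 0.0976 m
βl = 2π·l/λ = 2π × 0.467 = 168°
tan(βl) = tan(168°) = -0.21
Z_in = Z_0·(Z_L + jZ_0·tanβl)/(Z_0 + jZ_L·tanβl)
     = 161·(213 − j33.7)/(161 − j44.6)

Z_in ≈ 206 + j23.5 Ω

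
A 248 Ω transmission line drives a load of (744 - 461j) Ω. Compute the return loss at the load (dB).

RL ≈ 4.17 dB

Γ = (496 − j461)/(992 − j461), |Γ| = 0.619
RL = −20·log₁₀|Γ| = −20·log₁₀(0.619)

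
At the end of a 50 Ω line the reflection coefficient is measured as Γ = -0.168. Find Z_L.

Z_L = Z_0·(1 + Γ)/(1 − Γ) = 50·(0.832)/(1.17)

Z_L ≈ 35.6 Ω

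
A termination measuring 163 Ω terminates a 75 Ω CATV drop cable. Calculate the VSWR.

Γ = (163 − 75)/(163 + 75) = 0.37
VSWR = (1 + 0.37)/(1 − 0.37)

VSWR ≈ 2.17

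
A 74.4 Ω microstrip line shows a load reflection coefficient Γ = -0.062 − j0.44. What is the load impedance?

Z_L ≈ 45.2 − j49.5 Ω

Z_L = Z_0·(1 + Γ)/(1 − Γ) = 74.4·(0.938 − j0.44)/(1.06 + j0.44)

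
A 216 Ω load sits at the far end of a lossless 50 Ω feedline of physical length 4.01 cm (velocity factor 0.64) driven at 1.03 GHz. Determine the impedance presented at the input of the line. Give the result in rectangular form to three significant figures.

Z_in ≈ 12.1 − j10.5 Ω

λ = v/f = 0.64·c / 1.03 GHz = 0.186 m
βl = 2π·l/λ = 2π × 0.215 = 77.4°
tan(βl) = tan(77.4°) = 4.49
Z_in = Z_0·(Z_L + jZ_0·tanβl)/(Z_0 + jZ_L·tanβl)
     = 50·(216 + j224)/(50 + j970)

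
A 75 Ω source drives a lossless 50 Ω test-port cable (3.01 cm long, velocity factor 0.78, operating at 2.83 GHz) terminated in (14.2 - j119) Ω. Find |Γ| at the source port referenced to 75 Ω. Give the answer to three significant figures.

λ = v/f = 0.78·c / 2.83 GHz = 0.0827 m
βl = 2π·l/λ = 2π × 0.364 = 131°
tan(βl) = -1.15
Z_in = Z_0·(Z_L + jZ_0·tanβl)/(Z_0 + jZ_L·tanβl) = 10.6 + j99.8 Ω
Γ_s = (Z_in − Z_s)/(Z_in + Z_s) = (-64.4 + j99.8)/(85.6 + j99.8), |Γ_s| = 0.903

|Γ| ≈ 0.903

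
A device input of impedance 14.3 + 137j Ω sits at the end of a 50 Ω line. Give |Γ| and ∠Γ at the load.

Γ ≈ 0.935 ∠ 39.7°

Γ = (Z_L − Z_0)/(Z_L + Z_0) = (-35.7 + j137)/(64.3 + j137)
|Γ| = 142/151 = 0.935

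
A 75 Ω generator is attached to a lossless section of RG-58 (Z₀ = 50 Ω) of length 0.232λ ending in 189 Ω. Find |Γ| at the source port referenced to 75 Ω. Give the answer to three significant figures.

|Γ| ≈ 0.698

βl = 2π × 0.232 = 83.5°
tan(βl) = 8.8
Z_in = Z_0·(Z_L + jZ_0·tanβl)/(Z_0 + jZ_L·tanβl) = 13.4 − j5.28 Ω
Γ_s = (Z_in − Z_s)/(Z_in + Z_s) = (-61.6 − j5.28)/(88.4 − j5.28), |Γ_s| = 0.698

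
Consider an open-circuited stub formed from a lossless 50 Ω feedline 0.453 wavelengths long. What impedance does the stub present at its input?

Z_in ≈ +j164 Ω

βl = 2π × 0.453 = 163°
tan(βl) = -0.304
For an open-circuited stub, Z_in = −jZ_0·cot(βl) = −jZ_0/tan(βl)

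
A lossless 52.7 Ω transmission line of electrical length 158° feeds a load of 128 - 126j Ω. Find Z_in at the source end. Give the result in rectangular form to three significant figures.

tan(βl) = tan(158°) = -0.404
Z_in = Z_0·(Z_L + jZ_0·tanβl)/(Z_0 + jZ_L·tanβl)
     = 52.7·(128 − j147)/(1.79 − j51.7)

Z_in ≈ 154 + j125 Ω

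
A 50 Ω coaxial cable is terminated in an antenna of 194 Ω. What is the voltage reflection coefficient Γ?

Γ = (Z_L − Z_0)/(Z_L + Z_0) = (194 − 50)/(194 + 50) = 144/244

Γ = 0.59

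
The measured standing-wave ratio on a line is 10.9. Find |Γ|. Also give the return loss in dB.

|Γ| = (S − 1)/(S + 1) = (10.9 − 1)/(10.9 + 1) = 9.9/11.9
RL = −20·log₁₀|Γ| = −20·log₁₀(0.832)

|Γ| ≈ 0.832; return loss ≈ 1.6 dB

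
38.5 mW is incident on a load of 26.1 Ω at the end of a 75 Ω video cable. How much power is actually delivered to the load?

P_delivered ≈ 29.5 mW

Γ = (26.1 − 75)/(26.1 + 75) = -0.484
|Γ|² = 0.234
P_refl = |Γ|²·P_inc = 9.01 mW, P_del = (1 − |Γ|²)·P_inc = 29.5 mW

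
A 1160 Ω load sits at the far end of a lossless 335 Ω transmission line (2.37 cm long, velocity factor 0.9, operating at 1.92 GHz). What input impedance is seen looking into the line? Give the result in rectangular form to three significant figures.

Z_in ≈ 124 − j168 Ω

λ = v/f = 0.9·c / 1.92 GHz = 0.141 m
βl = 2π·l/λ = 2π × 0.169 = 60.7°
tan(βl) = tan(60.7°) = 1.78
Z_in = Z_0·(Z_L + jZ_0·tanβl)/(Z_0 + jZ_L·tanβl)
     = 335·(1160 + j596)/(335 + j2060)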